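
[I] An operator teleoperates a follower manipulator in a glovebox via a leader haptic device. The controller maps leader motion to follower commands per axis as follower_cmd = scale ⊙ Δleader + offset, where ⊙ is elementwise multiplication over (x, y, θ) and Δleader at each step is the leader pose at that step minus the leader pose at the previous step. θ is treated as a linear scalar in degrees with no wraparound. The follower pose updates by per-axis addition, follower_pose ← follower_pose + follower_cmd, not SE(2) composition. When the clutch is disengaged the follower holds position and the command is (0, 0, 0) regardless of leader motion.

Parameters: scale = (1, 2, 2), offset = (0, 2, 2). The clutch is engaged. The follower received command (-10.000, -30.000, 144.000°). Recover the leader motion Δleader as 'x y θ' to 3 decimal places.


-10.000 -16.000 71.000

axis x: (-10.000 − 0) / (1) = -10.000
axis y: (-30.000 − 2) / (2) = -16.000
axis θ: (144.000 − 2) / (2) = 71.000


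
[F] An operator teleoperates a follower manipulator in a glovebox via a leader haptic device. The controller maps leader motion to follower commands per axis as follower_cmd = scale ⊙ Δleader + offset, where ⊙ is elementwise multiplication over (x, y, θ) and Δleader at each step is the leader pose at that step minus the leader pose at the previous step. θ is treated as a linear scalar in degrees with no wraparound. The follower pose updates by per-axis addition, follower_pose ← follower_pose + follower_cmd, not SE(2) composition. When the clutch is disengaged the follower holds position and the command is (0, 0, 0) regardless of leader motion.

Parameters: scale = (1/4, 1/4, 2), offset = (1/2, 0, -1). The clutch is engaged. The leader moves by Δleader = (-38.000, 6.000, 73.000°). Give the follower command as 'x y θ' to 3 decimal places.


-9.000 1.500 145.000

axis x: 1/4·-38.000 + 1/2 = -9.000
axis y: 1/4·6.000 + 0 = 1.500
axis θ: 2·73.000 + -1 = 145.000


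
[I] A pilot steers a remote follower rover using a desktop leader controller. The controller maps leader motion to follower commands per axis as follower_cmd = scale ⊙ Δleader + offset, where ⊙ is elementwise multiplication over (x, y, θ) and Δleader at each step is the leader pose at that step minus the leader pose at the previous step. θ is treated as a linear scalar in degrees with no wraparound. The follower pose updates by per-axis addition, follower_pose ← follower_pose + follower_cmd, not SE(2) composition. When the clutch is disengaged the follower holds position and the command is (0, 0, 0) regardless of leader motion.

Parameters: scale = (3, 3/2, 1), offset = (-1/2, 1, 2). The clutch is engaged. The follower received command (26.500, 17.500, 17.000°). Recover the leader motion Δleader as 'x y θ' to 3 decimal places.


9.000 11.000 15.000

axis x: (26.500 − -1/2) / (3) = 9.000
axis y: (17.500 − 1) / (3/2) = 11.000
axis θ: (17.000 − 2) / (1) = 15.000


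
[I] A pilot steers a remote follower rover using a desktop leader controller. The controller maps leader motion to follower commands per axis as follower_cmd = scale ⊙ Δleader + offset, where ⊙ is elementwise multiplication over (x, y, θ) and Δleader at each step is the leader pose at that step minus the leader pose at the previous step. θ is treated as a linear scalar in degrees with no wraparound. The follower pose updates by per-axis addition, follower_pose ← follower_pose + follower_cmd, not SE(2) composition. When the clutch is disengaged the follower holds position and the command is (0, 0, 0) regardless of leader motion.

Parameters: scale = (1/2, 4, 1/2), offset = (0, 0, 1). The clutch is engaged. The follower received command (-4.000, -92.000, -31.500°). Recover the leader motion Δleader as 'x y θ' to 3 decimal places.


axis x: (-4.000 − 0) / (1/2) = -8.000
axis y: (-92.000 − 0) / (4) = -23.000
axis θ: (-31.500 − 1) / (1/2) = -65.000

-8.000 -23.000 -65.000


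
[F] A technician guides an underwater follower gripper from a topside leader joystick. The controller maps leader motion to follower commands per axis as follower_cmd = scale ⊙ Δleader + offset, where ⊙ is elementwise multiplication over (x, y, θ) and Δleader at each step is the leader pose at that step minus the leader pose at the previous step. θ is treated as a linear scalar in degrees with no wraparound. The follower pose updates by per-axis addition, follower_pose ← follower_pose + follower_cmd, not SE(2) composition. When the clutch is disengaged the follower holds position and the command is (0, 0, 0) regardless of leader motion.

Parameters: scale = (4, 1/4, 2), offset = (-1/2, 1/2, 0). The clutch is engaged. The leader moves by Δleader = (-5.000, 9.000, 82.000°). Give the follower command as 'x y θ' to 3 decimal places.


axis x: 4·-5.000 + -1/2 = -20.500
axis y: 1/4·9.000 + 1/2 = 2.750
axis θ: 2·82.000 + 0 = 164.000

-20.500 2.750 164.000


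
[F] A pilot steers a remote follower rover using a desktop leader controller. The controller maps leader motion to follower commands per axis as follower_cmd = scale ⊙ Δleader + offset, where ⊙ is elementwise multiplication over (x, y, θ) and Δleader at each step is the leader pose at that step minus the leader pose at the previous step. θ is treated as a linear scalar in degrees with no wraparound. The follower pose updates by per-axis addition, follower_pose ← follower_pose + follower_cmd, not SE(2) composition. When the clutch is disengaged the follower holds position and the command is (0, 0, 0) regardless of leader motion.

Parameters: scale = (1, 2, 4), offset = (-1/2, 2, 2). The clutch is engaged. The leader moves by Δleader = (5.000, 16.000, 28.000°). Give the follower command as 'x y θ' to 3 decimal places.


4.500 34.000 114.000

axis x: 1·5.000 + -1/2 = 4.500
axis y: 2·16.000 + 2 = 34.000
axis θ: 4·28.000 + 2 = 114.000


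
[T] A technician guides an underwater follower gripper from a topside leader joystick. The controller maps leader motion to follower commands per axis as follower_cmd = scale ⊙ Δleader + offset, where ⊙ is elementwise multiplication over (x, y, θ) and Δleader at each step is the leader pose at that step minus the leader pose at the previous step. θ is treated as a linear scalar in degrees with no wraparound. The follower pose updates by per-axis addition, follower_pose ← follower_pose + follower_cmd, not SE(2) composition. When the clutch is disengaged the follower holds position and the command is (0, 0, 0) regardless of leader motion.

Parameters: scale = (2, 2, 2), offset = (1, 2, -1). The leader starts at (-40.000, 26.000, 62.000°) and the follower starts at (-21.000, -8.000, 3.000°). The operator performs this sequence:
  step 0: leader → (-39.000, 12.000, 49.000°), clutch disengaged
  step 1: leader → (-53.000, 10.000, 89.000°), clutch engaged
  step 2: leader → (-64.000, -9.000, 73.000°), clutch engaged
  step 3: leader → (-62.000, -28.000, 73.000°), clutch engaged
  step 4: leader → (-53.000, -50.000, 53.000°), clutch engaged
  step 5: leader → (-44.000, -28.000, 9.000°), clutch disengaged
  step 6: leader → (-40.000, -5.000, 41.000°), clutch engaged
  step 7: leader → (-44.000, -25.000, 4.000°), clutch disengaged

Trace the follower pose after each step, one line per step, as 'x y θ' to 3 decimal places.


-21.000 -8.000 3.000
-48.000 -10.000 82.000
-69.000 -46.000 49.000
-64.000 -82.000 48.000
-45.000 -124.000 7.000
-45.000 -124.000 7.000
-36.000 -76.000 70.000
-36.000 -76.000 70.000

step 0: Δleader=(1.000, -14.000, -13.000°), disengaged; cmd=(0,0,0) → follower holds at (-21.000, -8.000, 3.000°)
step 1: Δleader=(-14.000, -2.000, 40.000°), engaged; cmd=(-27.000, -2.000, 79.000°) → follower=(-48.000, -10.000, 82.000°)
step 2: Δleader=(-11.000, -19.000, -16.000°), engaged; cmd=(-21.000, -36.000, -33.000°) → follower=(-69.000, -46.000, 49.000°)
step 3: Δleader=(2.000, -19.000, 0.000°), engaged; cmd=(5.000, -36.000, -1.000°) → follower=(-64.000, -82.000, 48.000°)
step 4: Δleader=(9.000, -22.000, -20.000°), engaged; cmd=(19.000, -42.000, -41.000°) → follower=(-45.000, -124.000, 7.000°)
step 5: Δleader=(9.000, 22.000, -44.000°), disengaged; cmd=(0,0,0) → follower holds at (-45.000, -124.000, 7.000°)
step 6: Δleader=(4.000, 23.000, 32.000°), engaged; cmd=(9.000, 48.000, 63.000°) → follower=(-36.000, -76.000, 70.000°)
step 7: Δleader=(-4.000, -20.000, -37.000°), disengaged; cmd=(0,0,0) → follower holds at (-36.000, -76.000, 70.000°)


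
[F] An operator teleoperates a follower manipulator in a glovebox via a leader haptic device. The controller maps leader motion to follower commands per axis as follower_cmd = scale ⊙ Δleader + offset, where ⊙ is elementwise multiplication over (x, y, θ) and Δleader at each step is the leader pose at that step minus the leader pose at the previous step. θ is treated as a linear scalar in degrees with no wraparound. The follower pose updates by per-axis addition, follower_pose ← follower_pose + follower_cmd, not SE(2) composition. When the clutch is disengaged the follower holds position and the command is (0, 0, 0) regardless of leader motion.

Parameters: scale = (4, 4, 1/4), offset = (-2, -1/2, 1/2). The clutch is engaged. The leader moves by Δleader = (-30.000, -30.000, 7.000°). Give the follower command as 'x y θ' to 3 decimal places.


-122.000 -120.500 2.250

axis x: 4·-30.000 + -2 = -122.000
axis y: 4·-30.000 + -1/2 = -120.500
axis θ: 1/4·7.000 + 1/2 = 2.250


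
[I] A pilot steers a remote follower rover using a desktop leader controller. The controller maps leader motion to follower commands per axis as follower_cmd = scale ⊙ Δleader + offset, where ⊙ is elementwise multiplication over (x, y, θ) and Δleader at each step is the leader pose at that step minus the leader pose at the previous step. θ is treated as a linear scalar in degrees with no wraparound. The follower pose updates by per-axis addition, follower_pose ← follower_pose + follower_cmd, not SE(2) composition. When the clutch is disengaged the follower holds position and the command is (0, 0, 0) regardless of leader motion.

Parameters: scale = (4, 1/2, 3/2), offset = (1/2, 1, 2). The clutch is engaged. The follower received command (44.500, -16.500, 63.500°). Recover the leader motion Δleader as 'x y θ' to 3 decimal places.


axis x: (44.500 − 1/2) / (4) = 11.000
axis y: (-16.500 − 1) / (1/2) = -35.000
axis θ: (63.500 − 2) / (3/2) = 41.000

11.000 -35.000 41.000


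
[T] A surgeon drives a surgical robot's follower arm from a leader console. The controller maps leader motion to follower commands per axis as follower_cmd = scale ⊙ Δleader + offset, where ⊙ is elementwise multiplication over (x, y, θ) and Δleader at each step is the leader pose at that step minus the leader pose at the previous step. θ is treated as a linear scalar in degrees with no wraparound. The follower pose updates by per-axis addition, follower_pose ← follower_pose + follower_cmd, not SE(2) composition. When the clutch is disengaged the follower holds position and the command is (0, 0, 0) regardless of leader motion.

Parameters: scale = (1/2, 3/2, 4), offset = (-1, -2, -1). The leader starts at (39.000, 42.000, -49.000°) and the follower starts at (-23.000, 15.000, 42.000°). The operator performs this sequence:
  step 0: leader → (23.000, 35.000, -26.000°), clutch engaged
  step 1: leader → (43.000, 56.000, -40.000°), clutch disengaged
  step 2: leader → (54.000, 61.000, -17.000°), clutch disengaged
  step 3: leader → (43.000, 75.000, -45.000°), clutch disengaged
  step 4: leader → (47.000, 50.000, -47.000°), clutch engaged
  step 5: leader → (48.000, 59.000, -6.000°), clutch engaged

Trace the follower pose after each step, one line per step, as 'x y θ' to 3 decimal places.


step 0: Δleader=(-16.000, -7.000, 23.000°), engaged; cmd=(-9.000, -12.500, 91.000°) → follower=(-32.000, 2.500, 133.000°)
step 1: Δleader=(20.000, 21.000, -14.000°), disengaged; cmd=(0,0,0) → follower holds at (-32.000, 2.500, 133.000°)
step 2: Δleader=(11.000, 5.000, 23.000°), disengaged; cmd=(0,0,0) → follower holds at (-32.000, 2.500, 133.000°)
step 3: Δleader=(-11.000, 14.000, -28.000°), disengaged; cmd=(0,0,0) → follower holds at (-32.000, 2.500, 133.000°)
step 4: Δleader=(4.000, -25.000, -2.000°), engaged; cmd=(1.000, -39.500, -9.000°) → follower=(-31.000, -37.000, 124.000°)
step 5: Δleader=(1.000, 9.000, 41.000°), engaged; cmd=(-0.500, 11.500, 163.000°) → follower=(-31.500, -25.500, 287.000°)

-32.000 2.500 133.000
-32.000 2.500 133.000
-32.000 2.500 133.000
-32.000 2.500 133.000
-31.000 -37.000 124.000
-31.500 -25.500 287.000


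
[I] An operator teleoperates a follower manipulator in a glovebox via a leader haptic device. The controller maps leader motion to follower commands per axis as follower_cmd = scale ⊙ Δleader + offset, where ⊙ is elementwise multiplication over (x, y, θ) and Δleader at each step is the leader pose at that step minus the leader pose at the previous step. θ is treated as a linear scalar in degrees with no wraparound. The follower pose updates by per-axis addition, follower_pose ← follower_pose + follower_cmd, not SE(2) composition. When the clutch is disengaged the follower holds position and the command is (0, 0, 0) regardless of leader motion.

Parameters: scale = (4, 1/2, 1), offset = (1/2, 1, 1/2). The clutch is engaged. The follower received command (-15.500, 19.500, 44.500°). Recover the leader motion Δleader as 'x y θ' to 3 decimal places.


-4.000 37.000 44.000

axis x: (-15.500 − 1/2) / (4) = -4.000
axis y: (19.500 − 1) / (1/2) = 37.000
axis θ: (44.500 − 1/2) / (1) = 44.000


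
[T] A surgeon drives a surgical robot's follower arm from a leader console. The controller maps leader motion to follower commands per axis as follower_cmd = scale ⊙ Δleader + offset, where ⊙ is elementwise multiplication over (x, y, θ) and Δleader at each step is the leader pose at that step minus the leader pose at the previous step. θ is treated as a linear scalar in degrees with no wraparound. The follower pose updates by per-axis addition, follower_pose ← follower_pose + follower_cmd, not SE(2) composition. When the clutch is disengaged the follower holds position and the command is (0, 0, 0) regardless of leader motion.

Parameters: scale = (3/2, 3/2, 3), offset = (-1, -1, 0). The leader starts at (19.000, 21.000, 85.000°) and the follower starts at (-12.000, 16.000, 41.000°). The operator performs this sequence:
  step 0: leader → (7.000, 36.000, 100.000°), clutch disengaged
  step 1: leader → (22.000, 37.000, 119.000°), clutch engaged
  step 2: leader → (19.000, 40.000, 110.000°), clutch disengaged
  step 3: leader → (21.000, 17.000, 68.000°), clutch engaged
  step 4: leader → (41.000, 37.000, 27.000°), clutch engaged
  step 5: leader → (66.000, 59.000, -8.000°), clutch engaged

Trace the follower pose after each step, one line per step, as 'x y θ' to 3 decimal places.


step 0: Δleader=(-12.000, 15.000, 15.000°), disengaged; cmd=(0,0,0) → follower holds at (-12.000, 16.000, 41.000°)
step 1: Δleader=(15.000, 1.000, 19.000°), engaged; cmd=(21.500, 0.500, 57.000°) → follower=(9.500, 16.500, 98.000°)
step 2: Δleader=(-3.000, 3.000, -9.000°), disengaged; cmd=(0,0,0) → follower holds at (9.500, 16.500, 98.000°)
step 3: Δleader=(2.000, -23.000, -42.000°), engaged; cmd=(2.000, -35.500, -126.000°) → follower=(11.500, -19.000, -28.000°)
step 4: Δleader=(20.000, 20.000, -41.000°), engaged; cmd=(29.000, 29.000, -123.000°) → follower=(40.500, 10.000, -151.000°)
step 5: Δleader=(25.000, 22.000, -35.000°), engaged; cmd=(36.500, 32.000, -105.000°) → follower=(77.000, 42.000, -256.000°)

-12.000 16.000 41.000
9.500 16.500 98.000
9.500 16.500 98.000
11.500 -19.000 -28.000
40.500 10.000 -151.000
77.000 42.000 -256.000


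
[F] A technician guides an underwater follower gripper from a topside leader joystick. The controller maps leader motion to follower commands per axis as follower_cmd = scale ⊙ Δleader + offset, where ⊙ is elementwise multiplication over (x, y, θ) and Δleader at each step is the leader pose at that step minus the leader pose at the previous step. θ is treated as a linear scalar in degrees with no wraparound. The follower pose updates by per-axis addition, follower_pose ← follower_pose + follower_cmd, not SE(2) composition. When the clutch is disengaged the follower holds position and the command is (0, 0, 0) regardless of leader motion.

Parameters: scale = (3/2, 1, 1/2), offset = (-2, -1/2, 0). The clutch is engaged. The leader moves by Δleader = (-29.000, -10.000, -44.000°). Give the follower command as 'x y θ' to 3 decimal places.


-45.500 -10.500 -22.000

axis x: 3/2·-29.000 + -2 = -45.500
axis y: 1·-10.000 + -1/2 = -10.500
axis θ: 1/2·-44.000 + 0 = -22.000


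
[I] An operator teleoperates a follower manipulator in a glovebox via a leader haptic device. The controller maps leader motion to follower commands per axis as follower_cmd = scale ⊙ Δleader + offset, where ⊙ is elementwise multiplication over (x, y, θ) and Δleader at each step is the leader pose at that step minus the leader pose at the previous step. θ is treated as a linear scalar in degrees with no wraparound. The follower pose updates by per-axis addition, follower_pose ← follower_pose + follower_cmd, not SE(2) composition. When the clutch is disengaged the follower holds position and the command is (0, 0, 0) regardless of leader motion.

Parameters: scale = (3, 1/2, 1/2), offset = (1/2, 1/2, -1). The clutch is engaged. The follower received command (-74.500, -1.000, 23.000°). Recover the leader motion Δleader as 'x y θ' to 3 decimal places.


axis x: (-74.500 − 1/2) / (3) = -25.000
axis y: (-1.000 − 1/2) / (1/2) = -3.000
axis θ: (23.000 − -1) / (1/2) = 48.000

-25.000 -3.000 48.000


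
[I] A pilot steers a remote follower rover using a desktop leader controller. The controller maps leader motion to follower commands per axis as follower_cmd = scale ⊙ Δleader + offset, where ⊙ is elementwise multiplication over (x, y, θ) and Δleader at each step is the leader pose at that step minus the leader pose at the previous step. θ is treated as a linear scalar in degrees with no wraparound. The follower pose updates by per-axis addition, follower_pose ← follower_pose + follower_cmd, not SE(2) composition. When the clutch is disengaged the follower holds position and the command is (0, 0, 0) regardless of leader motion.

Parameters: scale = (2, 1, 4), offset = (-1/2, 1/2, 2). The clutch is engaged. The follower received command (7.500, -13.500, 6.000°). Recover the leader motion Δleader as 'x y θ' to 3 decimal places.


4.000 -14.000 1.000

axis x: (7.500 − -1/2) / (2) = 4.000
axis y: (-13.500 − 1/2) / (1) = -14.000
axis θ: (6.000 − 2) / (4) = 1.000


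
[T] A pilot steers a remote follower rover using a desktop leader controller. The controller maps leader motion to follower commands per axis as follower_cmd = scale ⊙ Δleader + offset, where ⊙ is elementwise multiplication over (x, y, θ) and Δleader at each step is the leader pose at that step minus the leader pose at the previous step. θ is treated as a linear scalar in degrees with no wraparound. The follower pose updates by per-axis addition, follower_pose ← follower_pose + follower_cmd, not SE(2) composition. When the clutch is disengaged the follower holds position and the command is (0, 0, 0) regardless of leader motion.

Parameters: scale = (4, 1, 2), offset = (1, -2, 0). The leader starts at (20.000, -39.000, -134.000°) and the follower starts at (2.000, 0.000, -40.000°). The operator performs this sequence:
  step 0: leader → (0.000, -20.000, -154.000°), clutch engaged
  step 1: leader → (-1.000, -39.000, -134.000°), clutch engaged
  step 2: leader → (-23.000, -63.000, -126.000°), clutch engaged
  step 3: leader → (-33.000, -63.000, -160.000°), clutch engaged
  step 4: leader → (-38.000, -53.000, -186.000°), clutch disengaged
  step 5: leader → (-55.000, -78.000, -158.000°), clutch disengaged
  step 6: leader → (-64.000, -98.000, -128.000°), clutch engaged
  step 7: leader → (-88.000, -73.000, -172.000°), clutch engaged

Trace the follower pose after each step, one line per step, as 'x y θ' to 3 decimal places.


step 0: Δleader=(-20.000, 19.000, -20.000°), engaged; cmd=(-79.000, 17.000, -40.000°) → follower=(-77.000, 17.000, -80.000°)
step 1: Δleader=(-1.000, -19.000, 20.000°), engaged; cmd=(-3.000, -21.000, 40.000°) → follower=(-80.000, -4.000, -40.000°)
step 2: Δleader=(-22.000, -24.000, 8.000°), engaged; cmd=(-87.000, -26.000, 16.000°) → follower=(-167.000, -30.000, -24.000°)
step 3: Δleader=(-10.000, 0.000, -34.000°), engaged; cmd=(-39.000, -2.000, -68.000°) → follower=(-206.000, -32.000, -92.000°)
step 4: Δleader=(-5.000, 10.000, -26.000°), disengaged; cmd=(0,0,0) → follower holds at (-206.000, -32.000, -92.000°)
step 5: Δleader=(-17.000, -25.000, 28.000°), disengaged; cmd=(0,0,0) → follower holds at (-206.000, -32.000, -92.000°)
step 6: Δleader=(-9.000, -20.000, 30.000°), engaged; cmd=(-35.000, -22.000, 60.000°) → follower=(-241.000, -54.000, -32.000°)
step 7: Δleader=(-24.000, 25.000, -44.000°), engaged; cmd=(-95.000, 23.000, -88.000°) → follower=(-336.000, -31.000, -120.000°)

-77.000 17.000 -80.000
-80.000 -4.000 -40.000
-167.000 -30.000 -24.000
-206.000 -32.000 -92.000
-206.000 -32.000 -92.000
-206.000 -32.000 -92.000
-241.000 -54.000 -32.000
-336.000 -31.000 -120.000


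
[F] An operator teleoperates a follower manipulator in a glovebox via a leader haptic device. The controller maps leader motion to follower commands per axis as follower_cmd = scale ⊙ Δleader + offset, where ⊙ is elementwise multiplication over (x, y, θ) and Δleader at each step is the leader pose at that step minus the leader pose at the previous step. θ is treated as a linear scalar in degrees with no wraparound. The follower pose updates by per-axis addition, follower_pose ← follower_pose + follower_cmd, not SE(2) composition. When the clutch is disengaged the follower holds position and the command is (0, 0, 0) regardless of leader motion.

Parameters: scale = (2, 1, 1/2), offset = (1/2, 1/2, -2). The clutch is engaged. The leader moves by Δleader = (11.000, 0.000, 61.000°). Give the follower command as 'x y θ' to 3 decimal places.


22.500 0.500 28.500

axis x: 2·11.000 + 1/2 = 22.500
axis y: 1·0.000 + 1/2 = 0.500
axis θ: 1/2·61.000 + -2 = 28.500


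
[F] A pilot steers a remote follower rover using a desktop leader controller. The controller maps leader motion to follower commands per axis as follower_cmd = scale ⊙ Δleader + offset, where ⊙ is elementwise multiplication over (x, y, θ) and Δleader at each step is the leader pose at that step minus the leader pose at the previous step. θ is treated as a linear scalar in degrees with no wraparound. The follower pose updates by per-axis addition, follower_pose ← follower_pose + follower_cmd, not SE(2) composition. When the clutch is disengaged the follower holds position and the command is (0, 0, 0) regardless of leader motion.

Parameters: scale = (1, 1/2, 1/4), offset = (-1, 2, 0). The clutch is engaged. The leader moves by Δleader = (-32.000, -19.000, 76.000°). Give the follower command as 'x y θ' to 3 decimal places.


-33.000 -7.500 19.000

axis x: 1·-32.000 + -1 = -33.000
axis y: 1/2·-19.000 + 2 = -7.500
axis θ: 1/4·76.000 + 0 = 19.000


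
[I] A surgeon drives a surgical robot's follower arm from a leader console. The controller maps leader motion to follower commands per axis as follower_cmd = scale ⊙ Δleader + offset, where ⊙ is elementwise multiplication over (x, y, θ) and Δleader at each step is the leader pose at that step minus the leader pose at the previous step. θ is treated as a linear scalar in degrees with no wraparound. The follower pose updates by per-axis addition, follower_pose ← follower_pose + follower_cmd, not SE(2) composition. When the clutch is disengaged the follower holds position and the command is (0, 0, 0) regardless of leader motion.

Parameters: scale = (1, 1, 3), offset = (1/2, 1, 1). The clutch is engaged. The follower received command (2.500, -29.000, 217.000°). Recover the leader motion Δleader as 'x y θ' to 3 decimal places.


2.000 -30.000 72.000

axis x: (2.500 − 1/2) / (1) = 2.000
axis y: (-29.000 − 1) / (1) = -30.000
axis θ: (217.000 − 1) / (3) = 72.000


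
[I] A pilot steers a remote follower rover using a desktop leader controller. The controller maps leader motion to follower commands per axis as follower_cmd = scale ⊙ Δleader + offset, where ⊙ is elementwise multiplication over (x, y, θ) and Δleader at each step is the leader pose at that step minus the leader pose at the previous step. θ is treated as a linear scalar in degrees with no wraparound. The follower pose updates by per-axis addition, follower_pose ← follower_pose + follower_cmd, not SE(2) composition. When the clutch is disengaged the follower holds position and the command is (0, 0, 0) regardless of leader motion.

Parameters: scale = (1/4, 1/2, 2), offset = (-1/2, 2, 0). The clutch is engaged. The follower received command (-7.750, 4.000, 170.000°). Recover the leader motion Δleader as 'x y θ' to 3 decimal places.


axis x: (-7.750 − -1/2) / (1/4) = -29.000
axis y: (4.000 − 2) / (1/2) = 4.000
axis θ: (170.000 − 0) / (2) = 85.000

-29.000 4.000 85.000


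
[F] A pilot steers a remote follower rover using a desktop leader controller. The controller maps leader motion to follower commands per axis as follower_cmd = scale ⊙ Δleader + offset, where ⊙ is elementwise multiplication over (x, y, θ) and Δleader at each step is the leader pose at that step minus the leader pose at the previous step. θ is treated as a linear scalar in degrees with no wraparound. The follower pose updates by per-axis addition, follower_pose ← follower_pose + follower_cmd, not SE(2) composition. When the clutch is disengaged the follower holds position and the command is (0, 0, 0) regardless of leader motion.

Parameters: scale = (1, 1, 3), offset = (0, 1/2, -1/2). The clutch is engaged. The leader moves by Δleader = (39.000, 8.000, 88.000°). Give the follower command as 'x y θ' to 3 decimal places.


axis x: 1·39.000 + 0 = 39.000
axis y: 1·8.000 + 1/2 = 8.500
axis θ: 3·88.000 + -1/2 = 263.500

39.000 8.500 263.500


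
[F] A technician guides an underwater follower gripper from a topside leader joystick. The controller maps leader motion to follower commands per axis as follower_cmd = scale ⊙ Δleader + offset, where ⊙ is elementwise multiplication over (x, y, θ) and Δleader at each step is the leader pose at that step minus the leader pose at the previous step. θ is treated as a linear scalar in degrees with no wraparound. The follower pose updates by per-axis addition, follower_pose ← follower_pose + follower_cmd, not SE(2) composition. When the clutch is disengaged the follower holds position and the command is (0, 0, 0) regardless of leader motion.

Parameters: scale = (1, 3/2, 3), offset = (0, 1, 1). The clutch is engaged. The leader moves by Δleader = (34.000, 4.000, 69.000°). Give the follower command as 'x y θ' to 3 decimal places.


axis x: 1·34.000 + 0 = 34.000
axis y: 3/2·4.000 + 1 = 7.000
axis θ: 3·69.000 + 1 = 208.000

34.000 7.000 208.000


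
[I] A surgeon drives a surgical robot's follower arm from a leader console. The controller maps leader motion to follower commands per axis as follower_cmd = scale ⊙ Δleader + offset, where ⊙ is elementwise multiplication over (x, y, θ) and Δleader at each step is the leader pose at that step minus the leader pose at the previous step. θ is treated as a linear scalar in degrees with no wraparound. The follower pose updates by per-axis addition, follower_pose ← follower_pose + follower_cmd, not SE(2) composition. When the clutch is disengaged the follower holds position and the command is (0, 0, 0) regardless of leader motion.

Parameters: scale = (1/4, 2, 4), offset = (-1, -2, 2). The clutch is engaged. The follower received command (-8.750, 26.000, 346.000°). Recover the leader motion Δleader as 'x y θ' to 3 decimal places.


axis x: (-8.750 − -1) / (1/4) = -31.000
axis y: (26.000 − -2) / (2) = 14.000
axis θ: (346.000 − 2) / (4) = 86.000

-31.000 14.000 86.000


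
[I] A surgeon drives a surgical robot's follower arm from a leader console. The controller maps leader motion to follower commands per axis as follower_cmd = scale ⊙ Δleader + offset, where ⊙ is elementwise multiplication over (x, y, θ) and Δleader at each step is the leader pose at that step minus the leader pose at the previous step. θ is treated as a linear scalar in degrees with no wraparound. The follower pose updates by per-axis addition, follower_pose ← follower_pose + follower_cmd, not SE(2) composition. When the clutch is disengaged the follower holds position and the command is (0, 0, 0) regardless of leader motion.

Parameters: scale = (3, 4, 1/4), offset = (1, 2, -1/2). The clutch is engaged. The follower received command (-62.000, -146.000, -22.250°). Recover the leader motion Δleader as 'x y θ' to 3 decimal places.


axis x: (-62.000 − 1) / (3) = -21.000
axis y: (-146.000 − 2) / (4) = -37.000
axis θ: (-22.250 − -1/2) / (1/4) = -87.000

-21.000 -37.000 -87.000


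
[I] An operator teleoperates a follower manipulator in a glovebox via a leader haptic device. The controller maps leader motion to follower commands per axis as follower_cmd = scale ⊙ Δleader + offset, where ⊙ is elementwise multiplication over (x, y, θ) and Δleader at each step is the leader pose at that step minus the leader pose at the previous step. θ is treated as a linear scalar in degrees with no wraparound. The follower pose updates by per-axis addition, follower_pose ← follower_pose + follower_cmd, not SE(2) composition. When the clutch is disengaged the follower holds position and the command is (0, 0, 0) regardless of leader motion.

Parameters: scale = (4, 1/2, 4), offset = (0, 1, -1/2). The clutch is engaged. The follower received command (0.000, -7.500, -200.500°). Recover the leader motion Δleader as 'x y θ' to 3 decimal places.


0.000 -17.000 -50.000

axis x: (0.000 − 0) / (4) = 0.000
axis y: (-7.500 − 1) / (1/2) = -17.000
axis θ: (-200.500 − -1/2) / (4) = -50.000


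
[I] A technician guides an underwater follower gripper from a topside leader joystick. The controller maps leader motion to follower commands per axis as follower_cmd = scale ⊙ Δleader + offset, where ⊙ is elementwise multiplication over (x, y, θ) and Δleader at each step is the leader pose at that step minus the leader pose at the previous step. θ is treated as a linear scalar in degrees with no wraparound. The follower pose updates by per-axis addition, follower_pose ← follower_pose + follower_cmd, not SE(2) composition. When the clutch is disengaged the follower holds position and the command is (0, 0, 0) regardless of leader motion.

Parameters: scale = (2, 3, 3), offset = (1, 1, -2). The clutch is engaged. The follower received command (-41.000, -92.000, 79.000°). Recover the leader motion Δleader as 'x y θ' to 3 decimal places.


-21.000 -31.000 27.000

axis x: (-41.000 − 1) / (2) = -21.000
axis y: (-92.000 − 1) / (3) = -31.000
axis θ: (79.000 − -2) / (3) = 27.000


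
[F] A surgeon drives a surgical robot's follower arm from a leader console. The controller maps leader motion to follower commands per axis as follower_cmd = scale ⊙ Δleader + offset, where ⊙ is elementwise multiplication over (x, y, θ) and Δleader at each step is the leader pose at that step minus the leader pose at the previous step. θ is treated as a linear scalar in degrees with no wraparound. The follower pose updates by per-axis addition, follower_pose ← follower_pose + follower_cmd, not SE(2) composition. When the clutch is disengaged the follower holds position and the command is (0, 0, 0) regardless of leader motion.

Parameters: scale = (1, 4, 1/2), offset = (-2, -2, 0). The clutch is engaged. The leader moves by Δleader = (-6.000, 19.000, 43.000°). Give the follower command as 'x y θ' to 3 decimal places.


-8.000 74.000 21.500

axis x: 1·-6.000 + -2 = -8.000
axis y: 4·19.000 + -2 = 74.000
axis θ: 1/2·43.000 + 0 = 21.500


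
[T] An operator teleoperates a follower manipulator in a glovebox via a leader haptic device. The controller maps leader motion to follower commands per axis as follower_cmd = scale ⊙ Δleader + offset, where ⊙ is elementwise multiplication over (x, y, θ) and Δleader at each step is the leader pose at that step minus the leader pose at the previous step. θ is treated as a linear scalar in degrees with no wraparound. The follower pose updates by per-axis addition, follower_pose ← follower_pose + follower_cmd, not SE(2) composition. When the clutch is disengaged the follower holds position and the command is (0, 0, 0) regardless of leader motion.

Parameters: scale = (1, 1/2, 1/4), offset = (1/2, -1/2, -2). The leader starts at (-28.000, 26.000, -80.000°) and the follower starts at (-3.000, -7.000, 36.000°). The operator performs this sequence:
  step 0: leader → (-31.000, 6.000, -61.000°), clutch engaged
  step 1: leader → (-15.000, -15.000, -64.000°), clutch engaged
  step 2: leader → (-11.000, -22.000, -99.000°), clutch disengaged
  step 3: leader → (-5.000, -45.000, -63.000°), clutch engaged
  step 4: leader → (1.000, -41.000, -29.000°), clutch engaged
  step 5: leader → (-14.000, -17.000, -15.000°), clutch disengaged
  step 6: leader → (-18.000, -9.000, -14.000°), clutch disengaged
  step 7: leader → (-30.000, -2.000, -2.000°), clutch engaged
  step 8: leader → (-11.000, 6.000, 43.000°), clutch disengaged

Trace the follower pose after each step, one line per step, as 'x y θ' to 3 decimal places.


step 0: Δleader=(-3.000, -20.000, 19.000°), engaged; cmd=(-2.500, -10.500, 2.750°) → follower=(-5.500, -17.500, 38.750°)
step 1: Δleader=(16.000, -21.000, -3.000°), engaged; cmd=(16.500, -11.000, -2.750°) → follower=(11.000, -28.500, 36.000°)
step 2: Δleader=(4.000, -7.000, -35.000°), disengaged; cmd=(0,0,0) → follower holds at (11.000, -28.500, 36.000°)
step 3: Δleader=(6.000, -23.000, 36.000°), engaged; cmd=(6.500, -12.000, 7.000°) → follower=(17.500, -40.500, 43.000°)
step 4: Δleader=(6.000, 4.000, 34.000°), engaged; cmd=(6.500, 1.500, 6.500°) → follower=(24.000, -39.000, 49.500°)
step 5: Δleader=(-15.000, 24.000, 14.000°), disengaged; cmd=(0,0,0) → follower holds at (24.000, -39.000, 49.500°)
step 6: Δleader=(-4.000, 8.000, 1.000°), disengaged; cmd=(0,0,0) → follower holds at (24.000, -39.000, 49.500°)
step 7: Δleader=(-12.000, 7.000, 12.000°), engaged; cmd=(-11.500, 3.000, 1.000°) → follower=(12.500, -36.000, 50.500°)
step 8: Δleader=(19.000, 8.000, 45.000°), disengaged; cmd=(0,0,0) → follower holds at (12.500, -36.000, 50.500°)

-5.500 -17.500 38.750
11.000 -28.500 36.000
11.000 -28.500 36.000
17.500 -40.500 43.000
24.000 -39.000 49.500
24.000 -39.000 49.500
24.000 -39.000 49.500
12.500 -36.000 50.500
12.500 -36.000 50.500


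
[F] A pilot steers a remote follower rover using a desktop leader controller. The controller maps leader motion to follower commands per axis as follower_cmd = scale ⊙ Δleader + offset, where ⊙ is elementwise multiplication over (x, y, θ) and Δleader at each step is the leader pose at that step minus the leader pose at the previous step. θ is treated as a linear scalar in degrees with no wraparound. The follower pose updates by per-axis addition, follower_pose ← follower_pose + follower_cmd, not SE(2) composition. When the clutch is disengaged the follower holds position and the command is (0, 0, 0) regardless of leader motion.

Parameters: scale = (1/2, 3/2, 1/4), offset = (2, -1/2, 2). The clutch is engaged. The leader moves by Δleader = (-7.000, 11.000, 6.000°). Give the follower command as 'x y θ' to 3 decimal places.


axis x: 1/2·-7.000 + 2 = -1.500
axis y: 3/2·11.000 + -1/2 = 16.000
axis θ: 1/4·6.000 + 2 = 3.500

-1.500 16.000 3.500


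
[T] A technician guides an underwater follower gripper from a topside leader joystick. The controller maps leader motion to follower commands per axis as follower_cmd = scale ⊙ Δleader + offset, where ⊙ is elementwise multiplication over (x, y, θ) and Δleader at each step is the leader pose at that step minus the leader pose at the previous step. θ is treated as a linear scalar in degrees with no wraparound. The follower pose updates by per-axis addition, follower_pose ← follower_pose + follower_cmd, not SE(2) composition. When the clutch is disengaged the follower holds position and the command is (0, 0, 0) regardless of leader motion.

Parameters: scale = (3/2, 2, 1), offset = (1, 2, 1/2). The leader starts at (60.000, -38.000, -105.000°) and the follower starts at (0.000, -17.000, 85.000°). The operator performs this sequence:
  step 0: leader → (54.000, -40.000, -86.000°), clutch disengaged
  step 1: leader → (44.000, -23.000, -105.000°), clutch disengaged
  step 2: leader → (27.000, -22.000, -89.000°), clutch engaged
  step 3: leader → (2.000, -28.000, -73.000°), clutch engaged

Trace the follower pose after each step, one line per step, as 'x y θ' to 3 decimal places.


step 0: Δleader=(-6.000, -2.000, 19.000°), disengaged; cmd=(0,0,0) → follower holds at (0.000, -17.000, 85.000°)
step 1: Δleader=(-10.000, 17.000, -19.000°), disengaged; cmd=(0,0,0) → follower holds at (0.000, -17.000, 85.000°)
step 2: Δleader=(-17.000, 1.000, 16.000°), engaged; cmd=(-24.500, 4.000, 16.500°) → follower=(-24.500, -13.000, 101.500°)
step 3: Δleader=(-25.000, -6.000, 16.000°), engaged; cmd=(-36.500, -10.000, 16.500°) → follower=(-61.000, -23.000, 118.000°)

0.000 -17.000 85.000
0.000 -17.000 85.000
-24.500 -13.000 101.500
-61.000 -23.000 118.000


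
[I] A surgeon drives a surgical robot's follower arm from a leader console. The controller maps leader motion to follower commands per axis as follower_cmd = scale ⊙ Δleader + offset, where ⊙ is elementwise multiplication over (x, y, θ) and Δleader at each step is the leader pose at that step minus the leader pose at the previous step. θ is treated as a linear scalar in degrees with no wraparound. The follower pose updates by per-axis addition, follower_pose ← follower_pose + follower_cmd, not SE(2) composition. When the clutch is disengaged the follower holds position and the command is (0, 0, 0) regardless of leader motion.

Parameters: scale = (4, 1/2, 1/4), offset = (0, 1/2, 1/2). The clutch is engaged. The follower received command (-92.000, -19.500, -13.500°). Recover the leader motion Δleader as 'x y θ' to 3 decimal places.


-23.000 -40.000 -56.000

axis x: (-92.000 − 0) / (4) = -23.000
axis y: (-19.500 − 1/2) / (1/2) = -40.000
axis θ: (-13.500 − 1/2) / (1/4) = -56.000


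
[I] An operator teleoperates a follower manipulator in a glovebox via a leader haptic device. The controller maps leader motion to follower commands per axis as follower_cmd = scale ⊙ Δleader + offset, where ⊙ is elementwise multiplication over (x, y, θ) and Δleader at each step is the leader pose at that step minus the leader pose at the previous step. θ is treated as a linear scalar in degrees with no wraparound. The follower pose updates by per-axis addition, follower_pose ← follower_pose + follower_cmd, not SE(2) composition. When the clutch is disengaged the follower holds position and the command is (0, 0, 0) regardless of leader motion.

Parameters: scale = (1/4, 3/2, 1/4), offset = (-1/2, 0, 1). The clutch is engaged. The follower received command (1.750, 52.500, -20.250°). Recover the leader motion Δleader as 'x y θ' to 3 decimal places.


axis x: (1.750 − -1/2) / (1/4) = 9.000
axis y: (52.500 − 0) / (3/2) = 35.000
axis θ: (-20.250 − 1) / (1/4) = -85.000

9.000 35.000 -85.000


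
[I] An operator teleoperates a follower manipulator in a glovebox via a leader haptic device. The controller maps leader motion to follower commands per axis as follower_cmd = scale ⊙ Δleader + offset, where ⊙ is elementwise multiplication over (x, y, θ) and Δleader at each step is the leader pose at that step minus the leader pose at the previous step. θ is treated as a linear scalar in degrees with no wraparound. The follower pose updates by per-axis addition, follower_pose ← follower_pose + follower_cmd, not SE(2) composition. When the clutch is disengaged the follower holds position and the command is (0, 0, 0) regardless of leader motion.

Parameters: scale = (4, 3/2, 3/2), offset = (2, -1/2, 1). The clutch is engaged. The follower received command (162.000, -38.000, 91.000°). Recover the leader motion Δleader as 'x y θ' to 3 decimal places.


40.000 -25.000 60.000

axis x: (162.000 − 2) / (4) = 40.000
axis y: (-38.000 − -1/2) / (3/2) = -25.000
axis θ: (91.000 − 1) / (3/2) = 60.000
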